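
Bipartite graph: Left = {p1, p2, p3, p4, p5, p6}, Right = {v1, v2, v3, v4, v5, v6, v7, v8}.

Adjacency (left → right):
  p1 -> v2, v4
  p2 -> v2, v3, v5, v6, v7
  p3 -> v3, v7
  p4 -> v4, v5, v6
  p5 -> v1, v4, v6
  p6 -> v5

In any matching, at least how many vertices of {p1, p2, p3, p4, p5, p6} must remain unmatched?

One maximum matching: p1-v2, p2-v3, p3-v7, p4-v4, p5-v6, p6-v5.
All 6 left vertices are matched, so no larger matching exists.
That matches 6 of the 6, leaving 0 unmatched; no matching can do better.

0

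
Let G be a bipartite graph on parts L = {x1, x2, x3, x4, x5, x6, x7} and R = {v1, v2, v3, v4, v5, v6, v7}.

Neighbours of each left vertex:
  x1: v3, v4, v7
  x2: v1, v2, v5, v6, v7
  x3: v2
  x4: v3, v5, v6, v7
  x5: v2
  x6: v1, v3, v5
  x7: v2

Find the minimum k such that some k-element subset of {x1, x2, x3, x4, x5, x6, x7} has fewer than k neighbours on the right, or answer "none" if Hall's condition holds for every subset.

Take S = {x3, x5}. Its neighbourhood is {v2}, so |N(S)| = 1 < |S| = 2.
No single vertex violates Hall's condition since each has at least one neighbour, so 2 is the minimum.

2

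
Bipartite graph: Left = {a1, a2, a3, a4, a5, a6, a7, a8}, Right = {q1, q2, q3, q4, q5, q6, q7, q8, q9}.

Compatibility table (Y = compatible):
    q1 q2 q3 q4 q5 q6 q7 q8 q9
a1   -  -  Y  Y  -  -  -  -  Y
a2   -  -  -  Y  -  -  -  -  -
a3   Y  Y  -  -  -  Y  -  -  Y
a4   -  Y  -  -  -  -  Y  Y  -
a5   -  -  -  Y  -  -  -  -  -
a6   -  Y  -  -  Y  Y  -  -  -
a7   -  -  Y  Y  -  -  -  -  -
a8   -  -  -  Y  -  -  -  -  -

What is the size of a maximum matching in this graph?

For example, pair a1–q9, a2–q4, a3–q6, a4–q8, a6–q2, a7–q3.
The set {a2, a5, a8} has only 1 neighbour ({q4}), so by Hall's theorem at most 6 of the 8 left vertices can be matched.

6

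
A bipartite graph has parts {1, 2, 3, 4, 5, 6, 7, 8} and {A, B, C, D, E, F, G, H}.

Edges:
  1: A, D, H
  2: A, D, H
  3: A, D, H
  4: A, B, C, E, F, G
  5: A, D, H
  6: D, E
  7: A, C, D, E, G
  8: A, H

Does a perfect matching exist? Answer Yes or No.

No

The set {1, 2, 3, 5, 8} has only 3 neighbours ({A, D, H}), so by Hall's theorem at most 6 of the 8 left vertices can be matched.
Hence no matching covers every left vertex.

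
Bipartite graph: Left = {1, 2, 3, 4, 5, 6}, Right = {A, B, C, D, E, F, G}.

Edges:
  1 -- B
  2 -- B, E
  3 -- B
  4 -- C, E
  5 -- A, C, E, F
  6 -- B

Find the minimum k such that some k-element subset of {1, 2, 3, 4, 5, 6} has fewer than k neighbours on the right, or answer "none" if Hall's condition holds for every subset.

Take S = {1, 3}. Its neighbourhood is {B}, so |N(S)| = 1 < |S| = 2.
No single vertex violates Hall's condition since each has at least one neighbour, so 2 is the minimum.

2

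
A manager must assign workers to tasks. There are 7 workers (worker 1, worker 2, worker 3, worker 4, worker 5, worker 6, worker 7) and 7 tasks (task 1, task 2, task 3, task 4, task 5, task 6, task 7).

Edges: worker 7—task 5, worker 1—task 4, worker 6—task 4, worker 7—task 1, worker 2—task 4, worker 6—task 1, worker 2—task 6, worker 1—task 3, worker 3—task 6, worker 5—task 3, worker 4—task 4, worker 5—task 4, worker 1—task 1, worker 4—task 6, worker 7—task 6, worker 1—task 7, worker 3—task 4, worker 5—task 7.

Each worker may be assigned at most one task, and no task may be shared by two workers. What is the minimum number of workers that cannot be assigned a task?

1

For example, pair worker 1→task 7, worker 2→task 4, worker 3→task 6, worker 5→task 3, worker 6→task 1, worker 7→task 5.
The set {worker 2, worker 3, worker 4} has only 2 neighbours ({task 4, task 6}), so by Hall's theorem at most 6 of the 7 workers can be matched.
That matches 6 of the 7, leaving 1 unmatched; no matching can do better.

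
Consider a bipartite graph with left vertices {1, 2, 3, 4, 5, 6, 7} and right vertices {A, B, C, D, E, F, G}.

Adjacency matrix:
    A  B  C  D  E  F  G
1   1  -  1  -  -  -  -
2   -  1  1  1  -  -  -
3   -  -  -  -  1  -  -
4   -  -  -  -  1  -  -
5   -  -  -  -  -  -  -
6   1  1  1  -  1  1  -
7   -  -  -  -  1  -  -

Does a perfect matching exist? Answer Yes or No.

The set {3, 4, 5, 7} has only 1 neighbour ({E}), so by Hall's theorem at most 4 of the 7 left vertices can be matched.
Hence no matching covers every left vertex.

No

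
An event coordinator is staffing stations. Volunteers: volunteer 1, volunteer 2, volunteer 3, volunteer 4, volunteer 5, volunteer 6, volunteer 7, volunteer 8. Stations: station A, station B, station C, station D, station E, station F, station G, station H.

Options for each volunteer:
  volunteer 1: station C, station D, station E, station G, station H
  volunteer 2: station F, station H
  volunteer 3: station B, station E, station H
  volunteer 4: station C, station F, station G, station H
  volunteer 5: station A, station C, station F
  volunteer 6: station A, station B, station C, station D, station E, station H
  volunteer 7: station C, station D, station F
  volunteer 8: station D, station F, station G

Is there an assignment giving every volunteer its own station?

Yes

For example, pair volunteer 1–station E, volunteer 2–station H, volunteer 3–station B, volunteer 4–station G, volunteer 5–station A, volunteer 6–station C, volunteer 7–station D, volunteer 8–station F.
Every volunteer is matched, so this is a perfect matching.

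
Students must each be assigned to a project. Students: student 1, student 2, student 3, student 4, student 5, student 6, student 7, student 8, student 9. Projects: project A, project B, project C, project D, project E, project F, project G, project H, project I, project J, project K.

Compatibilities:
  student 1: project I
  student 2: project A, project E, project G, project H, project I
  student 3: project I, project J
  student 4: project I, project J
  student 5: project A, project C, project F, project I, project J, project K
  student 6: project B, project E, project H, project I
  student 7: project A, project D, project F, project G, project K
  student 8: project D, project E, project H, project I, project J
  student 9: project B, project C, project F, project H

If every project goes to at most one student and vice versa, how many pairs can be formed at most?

8

One maximum matching: student 1→project I, student 2→project A, student 3→project J, student 5→project F, student 6→project B, student 7→project G, student 8→project E, student 9→project C.
The set {student 1, student 3, student 4} has only 2 neighbours ({project I, project J}), so by Hall's theorem at most 8 of the 9 students can be matched.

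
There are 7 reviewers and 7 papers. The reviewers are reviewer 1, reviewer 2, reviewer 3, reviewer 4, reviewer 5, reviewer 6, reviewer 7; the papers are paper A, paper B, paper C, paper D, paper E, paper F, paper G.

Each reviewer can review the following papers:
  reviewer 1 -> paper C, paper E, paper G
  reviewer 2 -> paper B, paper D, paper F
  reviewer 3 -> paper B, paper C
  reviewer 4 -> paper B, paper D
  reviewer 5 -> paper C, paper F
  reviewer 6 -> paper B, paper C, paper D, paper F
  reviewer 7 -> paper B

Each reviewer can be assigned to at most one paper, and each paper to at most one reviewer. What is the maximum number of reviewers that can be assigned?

For example, pair reviewer 1–paper E, reviewer 2–paper F, reviewer 3–paper B, reviewer 4–paper D, reviewer 5–paper C.
The set {reviewer 2, reviewer 3, reviewer 4, reviewer 5, reviewer 6, reviewer 7} has only 4 neighbours ({paper B, paper C, paper D, paper F}), so by Hall's theorem at most 5 of the 7 reviewers can be matched.

5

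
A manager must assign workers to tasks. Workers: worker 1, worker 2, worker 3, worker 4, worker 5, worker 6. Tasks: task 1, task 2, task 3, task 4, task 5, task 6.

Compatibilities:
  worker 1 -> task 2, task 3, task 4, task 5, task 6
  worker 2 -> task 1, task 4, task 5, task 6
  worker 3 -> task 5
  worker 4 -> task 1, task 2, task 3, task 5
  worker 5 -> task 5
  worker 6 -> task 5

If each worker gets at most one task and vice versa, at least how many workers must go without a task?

A valid assignment of size 4: worker 1-task 4, worker 2-task 6, worker 3-task 5, worker 4-task 2.
The set {worker 3, worker 5, worker 6} has only 1 neighbour ({task 5}), so by Hall's theorem at most 4 of the 6 workers can be matched.
That matches 4 of the 6, leaving 2 unmatched; no matching can do better.

2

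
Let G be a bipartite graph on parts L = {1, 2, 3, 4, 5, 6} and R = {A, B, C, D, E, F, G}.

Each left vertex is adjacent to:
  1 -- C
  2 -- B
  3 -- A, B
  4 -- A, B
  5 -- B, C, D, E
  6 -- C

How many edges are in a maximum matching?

4

A valid assignment of size 4: 1-C, 2-B, 3-A, 5-E.
The set {1, 2, 3, 4, 6} has only 3 neighbours ({A, B, C}), so by Hall's theorem at most 4 of the 6 left vertices can be matched.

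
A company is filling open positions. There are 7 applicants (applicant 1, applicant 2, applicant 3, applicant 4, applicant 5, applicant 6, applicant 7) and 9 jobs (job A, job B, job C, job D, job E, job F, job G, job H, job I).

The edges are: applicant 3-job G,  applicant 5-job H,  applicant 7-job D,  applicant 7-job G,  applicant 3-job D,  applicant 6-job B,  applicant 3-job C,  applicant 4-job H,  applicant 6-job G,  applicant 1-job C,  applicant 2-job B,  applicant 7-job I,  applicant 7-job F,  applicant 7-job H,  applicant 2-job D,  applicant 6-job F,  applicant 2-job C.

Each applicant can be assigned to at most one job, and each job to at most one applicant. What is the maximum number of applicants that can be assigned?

6

A valid assignment of size 6: applicant 1–job C, applicant 2–job B, applicant 3–job D, applicant 4–job H, applicant 6–job G, applicant 7–job F.
The set {applicant 4, applicant 5} has only 1 neighbour ({job H}), so by Hall's theorem at most 6 of the 7 applicants can be matched.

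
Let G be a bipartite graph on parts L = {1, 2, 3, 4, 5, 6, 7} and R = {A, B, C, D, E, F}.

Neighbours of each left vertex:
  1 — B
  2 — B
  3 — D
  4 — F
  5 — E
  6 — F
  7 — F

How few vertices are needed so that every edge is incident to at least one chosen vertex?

4

A maximum matching has 4 edges (e.g. 1–B, 3–D, 4–F, 5–E).
By König's theorem the minimum vertex cover has the same size. One such cover is {3, 5, B, F}.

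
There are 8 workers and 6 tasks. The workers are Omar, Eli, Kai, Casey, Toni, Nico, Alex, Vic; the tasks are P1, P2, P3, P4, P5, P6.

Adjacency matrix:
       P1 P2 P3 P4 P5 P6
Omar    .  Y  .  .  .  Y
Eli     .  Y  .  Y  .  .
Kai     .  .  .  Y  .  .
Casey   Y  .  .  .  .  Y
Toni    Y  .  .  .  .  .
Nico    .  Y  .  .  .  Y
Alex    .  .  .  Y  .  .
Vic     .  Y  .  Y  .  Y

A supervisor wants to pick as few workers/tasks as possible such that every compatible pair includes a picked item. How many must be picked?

The 4 edges Omar–P6, Eli–P2, Kai–P4, Casey–P1 form a matching, so any vertex cover needs at least 4 vertices (one per matched edge).
Conversely {P1, P2, P4, P6} meets every edge and has exactly 4 vertices, so 4 is optimal.

4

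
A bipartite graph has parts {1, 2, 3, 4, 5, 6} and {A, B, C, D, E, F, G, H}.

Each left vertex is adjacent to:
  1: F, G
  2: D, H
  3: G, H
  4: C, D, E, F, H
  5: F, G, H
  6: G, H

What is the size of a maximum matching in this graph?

One maximum matching: 1→G, 2→D, 3→H, 4→E, 5→F.
The set {1, 3, 5, 6} has only 3 neighbours ({F, G, H}), so by Hall's theorem at most 5 of the 6 left vertices can be matched.

5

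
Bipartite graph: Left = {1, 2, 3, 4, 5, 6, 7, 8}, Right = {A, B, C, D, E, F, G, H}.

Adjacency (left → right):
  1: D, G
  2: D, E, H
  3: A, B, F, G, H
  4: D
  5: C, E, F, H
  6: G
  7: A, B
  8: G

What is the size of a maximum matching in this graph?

For example, pair 1–G, 2–E, 3–A, 4–D, 5–H, 7–B.
The set {1, 4, 6, 8} has only 2 neighbours ({D, G}), so by Hall's theorem at most 6 of the 8 left vertices can be matched.

6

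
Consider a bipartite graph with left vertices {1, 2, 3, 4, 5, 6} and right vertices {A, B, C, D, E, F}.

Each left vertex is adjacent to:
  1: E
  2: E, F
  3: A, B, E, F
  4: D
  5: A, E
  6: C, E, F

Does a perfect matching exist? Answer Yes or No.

Yes

For example, pair 1-E, 2-F, 3-B, 4-D, 5-A, 6-C.
Every left vertex is matched, so this is a perfect matching.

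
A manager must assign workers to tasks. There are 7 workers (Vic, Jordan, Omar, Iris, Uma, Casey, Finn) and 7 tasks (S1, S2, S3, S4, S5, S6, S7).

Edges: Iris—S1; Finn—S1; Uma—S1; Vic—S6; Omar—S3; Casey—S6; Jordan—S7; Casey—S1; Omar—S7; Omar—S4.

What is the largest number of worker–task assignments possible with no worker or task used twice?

4

One maximum matching: Vic–S6, Jordan–S7, Omar–S4, Iris–S1.
The set {Vic, Iris, Uma, Casey, Finn} has only 2 neighbours ({S1, S6}), so by Hall's theorem at most 4 of the 7 workers can be matched.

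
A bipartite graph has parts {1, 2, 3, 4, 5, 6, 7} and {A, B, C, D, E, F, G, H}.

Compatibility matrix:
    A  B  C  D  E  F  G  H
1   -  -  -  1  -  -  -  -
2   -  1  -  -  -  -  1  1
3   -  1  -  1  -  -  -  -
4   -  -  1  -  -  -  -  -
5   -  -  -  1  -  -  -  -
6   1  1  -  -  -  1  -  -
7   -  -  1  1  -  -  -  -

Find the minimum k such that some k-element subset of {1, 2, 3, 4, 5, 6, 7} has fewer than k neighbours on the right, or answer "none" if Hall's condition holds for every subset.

2

Take S = {1, 5}. Its neighbourhood is {D}, so |N(S)| = 1 < |S| = 2.
No single vertex violates Hall's condition since each has at least one neighbour, so 2 is the minimum.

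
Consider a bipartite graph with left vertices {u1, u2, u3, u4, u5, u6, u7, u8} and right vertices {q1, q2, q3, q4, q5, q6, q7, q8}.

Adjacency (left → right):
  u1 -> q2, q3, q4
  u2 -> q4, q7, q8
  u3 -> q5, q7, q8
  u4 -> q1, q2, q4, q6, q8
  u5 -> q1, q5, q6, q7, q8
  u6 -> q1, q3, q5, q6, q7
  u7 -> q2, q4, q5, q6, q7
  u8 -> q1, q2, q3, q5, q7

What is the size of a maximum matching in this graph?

8

A valid assignment of size 8: u1–q3, u2–q8, u3–q5, u4–q2, u5–q1, u6–q6, u7–q4, u8–q7.
All 8 left vertices are matched, so no larger matching exists.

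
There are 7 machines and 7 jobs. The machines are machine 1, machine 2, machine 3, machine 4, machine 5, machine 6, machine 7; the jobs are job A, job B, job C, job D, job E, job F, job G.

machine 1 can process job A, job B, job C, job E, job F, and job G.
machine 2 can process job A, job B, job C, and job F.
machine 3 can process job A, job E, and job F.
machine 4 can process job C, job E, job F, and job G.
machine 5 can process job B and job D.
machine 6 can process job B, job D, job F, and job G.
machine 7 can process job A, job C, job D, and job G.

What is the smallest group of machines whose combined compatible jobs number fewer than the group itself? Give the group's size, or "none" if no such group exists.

none

A matching saturating every machine exists, for instance machine 1→job C, machine 2→job F, machine 3→job E, machine 4→job G, machine 5→job B, machine 6→job D, machine 7→job A.
By Hall's marriage theorem, this means |N(S)| ≥ |S| for every subset S, so no violating subset exists.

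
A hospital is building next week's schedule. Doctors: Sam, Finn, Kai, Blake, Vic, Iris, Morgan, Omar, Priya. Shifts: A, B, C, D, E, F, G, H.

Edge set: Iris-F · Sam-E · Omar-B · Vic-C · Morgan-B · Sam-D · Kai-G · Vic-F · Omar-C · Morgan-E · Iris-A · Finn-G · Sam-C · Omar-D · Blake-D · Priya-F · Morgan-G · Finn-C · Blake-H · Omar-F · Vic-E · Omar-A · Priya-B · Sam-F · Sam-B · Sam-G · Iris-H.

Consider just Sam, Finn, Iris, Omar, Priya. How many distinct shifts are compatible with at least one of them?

The union of neighbours of {Sam, Finn, Iris, Omar, Priya} is {A, B, C, D, E, F, G, H}, which has 8 elements.
Since |N(S)| = 8 ≥ |S| = 5, Hall's condition holds for this subset.

8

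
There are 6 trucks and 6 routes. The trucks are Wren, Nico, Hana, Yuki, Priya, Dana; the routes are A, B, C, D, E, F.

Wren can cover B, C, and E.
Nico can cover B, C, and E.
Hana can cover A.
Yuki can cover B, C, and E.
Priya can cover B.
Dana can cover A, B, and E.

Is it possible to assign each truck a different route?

No

The set {Wren, Nico, Hana, Yuki, Priya, Dana} has only 4 neighbours ({A, B, C, E}), so by Hall's theorem at most 4 of the 6 trucks can be matched.
Hence no matching covers every truck.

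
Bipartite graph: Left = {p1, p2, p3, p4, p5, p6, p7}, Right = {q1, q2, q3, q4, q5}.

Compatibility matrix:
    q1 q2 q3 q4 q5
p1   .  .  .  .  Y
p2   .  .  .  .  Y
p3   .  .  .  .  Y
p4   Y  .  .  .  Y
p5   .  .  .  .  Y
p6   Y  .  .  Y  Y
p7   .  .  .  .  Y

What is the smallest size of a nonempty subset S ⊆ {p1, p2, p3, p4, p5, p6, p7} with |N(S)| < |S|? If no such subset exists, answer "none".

2

Take S = {p1, p2}. Its neighbourhood is {q5}, so |N(S)| = 1 < |S| = 2.
No single vertex violates Hall's condition since each has at least one neighbour, so 2 is the minimum.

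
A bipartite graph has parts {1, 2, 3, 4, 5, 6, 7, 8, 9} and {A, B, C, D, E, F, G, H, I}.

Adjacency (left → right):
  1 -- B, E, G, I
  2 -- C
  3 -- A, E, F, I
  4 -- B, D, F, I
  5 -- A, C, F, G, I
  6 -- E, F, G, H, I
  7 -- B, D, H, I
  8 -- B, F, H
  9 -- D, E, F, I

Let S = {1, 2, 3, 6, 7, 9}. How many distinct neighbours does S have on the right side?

The union of neighbours of {1, 2, 3, 6, 7, 9} is {A, B, C, D, E, F, G, H, I}, which has 9 elements.
Since |N(S)| = 9 ≥ |S| = 6, Hall's condition holds for this subset.

9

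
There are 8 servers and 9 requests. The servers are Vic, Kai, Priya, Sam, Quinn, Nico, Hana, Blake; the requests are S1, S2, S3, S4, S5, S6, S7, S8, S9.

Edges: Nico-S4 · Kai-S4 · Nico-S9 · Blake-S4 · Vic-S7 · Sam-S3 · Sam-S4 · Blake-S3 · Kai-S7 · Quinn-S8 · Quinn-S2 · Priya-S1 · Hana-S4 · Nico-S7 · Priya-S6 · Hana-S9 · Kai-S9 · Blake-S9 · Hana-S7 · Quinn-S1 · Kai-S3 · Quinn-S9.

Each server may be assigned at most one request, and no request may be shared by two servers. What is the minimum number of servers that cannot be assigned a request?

2

A valid assignment of size 6: Vic-S7, Kai-S9, Priya-S6, Sam-S3, Quinn-S2, Nico-S4.
The set {Vic, Kai, Sam, Nico, Hana, Blake} has only 4 neighbours ({S3, S4, S7, S9}), so by Hall's theorem at most 6 of the 8 servers can be matched.
That matches 6 of the 8, leaving 2 unmatched; no matching can do better.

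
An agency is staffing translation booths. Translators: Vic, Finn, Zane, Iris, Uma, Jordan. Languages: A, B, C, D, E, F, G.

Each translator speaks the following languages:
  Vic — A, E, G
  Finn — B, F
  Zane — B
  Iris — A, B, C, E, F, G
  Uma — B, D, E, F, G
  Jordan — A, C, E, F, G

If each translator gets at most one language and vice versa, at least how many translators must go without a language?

For example, pair Vic-A, Finn-F, Zane-B, Iris-C, Uma-E, Jordan-G.
All 6 translators are matched, so no larger matching exists.
That matches 6 of the 6, leaving 0 unmatched; no matching can do better.

0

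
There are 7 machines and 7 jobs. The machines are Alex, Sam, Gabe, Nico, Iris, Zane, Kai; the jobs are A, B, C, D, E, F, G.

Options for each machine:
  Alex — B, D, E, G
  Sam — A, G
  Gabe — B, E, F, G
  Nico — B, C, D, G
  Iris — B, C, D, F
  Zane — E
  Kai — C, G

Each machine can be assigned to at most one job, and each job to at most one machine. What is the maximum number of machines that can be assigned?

7

A valid assignment of size 7: Alex→D, Sam→A, Gabe→B, Nico→G, Iris→F, Zane→E, Kai→C.
All 7 machines are matched, so no larger matching exists.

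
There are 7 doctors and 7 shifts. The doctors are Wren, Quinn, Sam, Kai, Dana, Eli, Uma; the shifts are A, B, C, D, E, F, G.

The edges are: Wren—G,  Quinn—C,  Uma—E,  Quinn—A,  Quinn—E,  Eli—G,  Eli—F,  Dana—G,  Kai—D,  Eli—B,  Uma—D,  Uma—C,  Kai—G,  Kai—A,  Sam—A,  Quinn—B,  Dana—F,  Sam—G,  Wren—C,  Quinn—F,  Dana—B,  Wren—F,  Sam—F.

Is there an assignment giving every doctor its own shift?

One maximum matching: Wren–C, Quinn–A, Sam–G, Kai–D, Dana–F, Eli–B, Uma–E.
All 7 doctors are covered.

Yes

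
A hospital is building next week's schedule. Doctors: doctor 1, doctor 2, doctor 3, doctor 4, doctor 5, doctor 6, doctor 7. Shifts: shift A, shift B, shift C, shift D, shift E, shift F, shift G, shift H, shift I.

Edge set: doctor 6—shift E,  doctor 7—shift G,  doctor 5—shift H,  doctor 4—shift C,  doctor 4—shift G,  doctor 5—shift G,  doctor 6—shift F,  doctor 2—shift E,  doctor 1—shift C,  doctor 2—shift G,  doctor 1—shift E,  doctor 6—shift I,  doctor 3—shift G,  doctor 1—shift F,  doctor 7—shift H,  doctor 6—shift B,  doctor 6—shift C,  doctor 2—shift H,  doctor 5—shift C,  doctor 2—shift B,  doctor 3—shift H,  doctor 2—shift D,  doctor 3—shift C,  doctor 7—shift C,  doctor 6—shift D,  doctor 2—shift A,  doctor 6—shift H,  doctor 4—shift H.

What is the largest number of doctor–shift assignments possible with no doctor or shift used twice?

6

A valid assignment of size 6: doctor 1–shift E, doctor 2–shift A, doctor 3–shift C, doctor 4–shift H, doctor 5–shift G, doctor 6–shift F.
The set {doctor 3, doctor 4, doctor 5, doctor 7} has only 3 neighbours ({shift C, shift G, shift H}), so by Hall's theorem at most 6 of the 7 doctors can be matched.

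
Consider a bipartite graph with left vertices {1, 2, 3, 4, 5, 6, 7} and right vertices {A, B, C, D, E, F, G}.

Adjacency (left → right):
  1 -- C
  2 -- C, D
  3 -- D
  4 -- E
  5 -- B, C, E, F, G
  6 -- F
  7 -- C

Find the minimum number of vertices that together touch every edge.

5

The 5 edges 1–C, 2–D, 4–E, 5–G, 6–F form a matching, so any vertex cover needs at least 5 vertices (one per matched edge).
Conversely {4, 5, 6, C, D} meets every edge and has exactly 5 vertices, so 5 is optimal.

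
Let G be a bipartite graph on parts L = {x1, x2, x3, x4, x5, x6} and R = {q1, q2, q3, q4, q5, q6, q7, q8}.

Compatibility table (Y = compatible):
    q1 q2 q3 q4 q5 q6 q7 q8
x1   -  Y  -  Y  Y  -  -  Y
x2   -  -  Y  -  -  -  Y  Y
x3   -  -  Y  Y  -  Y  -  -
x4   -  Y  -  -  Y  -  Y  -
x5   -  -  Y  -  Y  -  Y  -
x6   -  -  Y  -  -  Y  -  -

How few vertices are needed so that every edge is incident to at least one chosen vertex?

The 6 edges x1–q2, x2–q8, x3–q4, x4–q5, x5–q7, x6–q6 form a matching, so any vertex cover needs at least 6 vertices (one per matched edge).
Conversely {x1, x2, x3, x4, x5, x6} meets every edge and has exactly 6 vertices, so 6 is optimal.

6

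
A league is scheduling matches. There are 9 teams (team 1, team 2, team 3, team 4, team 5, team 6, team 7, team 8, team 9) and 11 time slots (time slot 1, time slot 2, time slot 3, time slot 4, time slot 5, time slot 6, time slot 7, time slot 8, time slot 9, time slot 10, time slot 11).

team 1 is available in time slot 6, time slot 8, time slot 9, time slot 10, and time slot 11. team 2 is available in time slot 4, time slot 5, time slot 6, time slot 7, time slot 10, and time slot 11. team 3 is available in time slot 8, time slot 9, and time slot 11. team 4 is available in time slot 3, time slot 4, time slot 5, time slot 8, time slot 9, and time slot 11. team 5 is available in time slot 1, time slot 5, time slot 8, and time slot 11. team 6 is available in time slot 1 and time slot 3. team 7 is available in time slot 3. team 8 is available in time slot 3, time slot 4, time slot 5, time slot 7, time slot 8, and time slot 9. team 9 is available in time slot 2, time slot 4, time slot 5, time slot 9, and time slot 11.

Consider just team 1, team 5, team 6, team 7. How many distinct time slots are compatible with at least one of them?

The union of neighbours of {team 1, team 5, team 6, team 7} is {time slot 1, time slot 3, time slot 5, time slot 6, time slot 8, time slot 9, time slot 10, time slot 11}, which has 8 elements.
Since |N(S)| = 8 ≥ |S| = 4, Hall's condition holds for this subset.

8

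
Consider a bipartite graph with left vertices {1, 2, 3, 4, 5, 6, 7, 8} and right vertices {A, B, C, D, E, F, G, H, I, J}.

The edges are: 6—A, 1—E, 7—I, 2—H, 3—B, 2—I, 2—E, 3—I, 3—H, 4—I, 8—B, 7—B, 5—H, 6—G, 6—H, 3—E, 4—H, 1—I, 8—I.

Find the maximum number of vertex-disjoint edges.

5

A valid assignment of size 5: 1–I, 2–E, 3–B, 4–H, 6–G.
The set {1, 2, 3, 4, 5, 7, 8} has only 4 neighbours ({B, E, H, I}), so by Hall's theorem at most 5 of the 8 left vertices can be matched.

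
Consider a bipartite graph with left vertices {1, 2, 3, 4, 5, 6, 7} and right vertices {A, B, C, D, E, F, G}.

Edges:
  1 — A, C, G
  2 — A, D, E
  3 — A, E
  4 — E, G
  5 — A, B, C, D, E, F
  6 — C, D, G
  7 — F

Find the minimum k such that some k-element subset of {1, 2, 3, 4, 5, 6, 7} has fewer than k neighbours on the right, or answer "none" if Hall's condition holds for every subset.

A matching saturating every left vertex exists, for instance 1→C, 2→D, 3→A, 4→E, 5→B, 6→G, 7→F.
By Hall's marriage theorem, this means |N(S)| ≥ |S| for every subset S, so no violating subset exists.

none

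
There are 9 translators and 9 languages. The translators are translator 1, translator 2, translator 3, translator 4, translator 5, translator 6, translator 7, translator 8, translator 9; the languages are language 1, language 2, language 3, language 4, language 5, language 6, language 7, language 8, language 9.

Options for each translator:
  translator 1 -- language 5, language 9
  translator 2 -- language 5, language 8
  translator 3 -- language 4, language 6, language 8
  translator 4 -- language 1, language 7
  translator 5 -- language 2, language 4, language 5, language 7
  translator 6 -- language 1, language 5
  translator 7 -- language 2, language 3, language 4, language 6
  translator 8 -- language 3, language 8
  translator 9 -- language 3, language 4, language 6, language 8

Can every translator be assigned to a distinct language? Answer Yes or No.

Yes

One maximum matching: translator 1–language 9, translator 2–language 5, translator 3–language 6, translator 4–language 7, translator 5–language 4, translator 6–language 1, translator 7–language 2, translator 8–language 3, translator 9–language 8.
All 9 translators are covered.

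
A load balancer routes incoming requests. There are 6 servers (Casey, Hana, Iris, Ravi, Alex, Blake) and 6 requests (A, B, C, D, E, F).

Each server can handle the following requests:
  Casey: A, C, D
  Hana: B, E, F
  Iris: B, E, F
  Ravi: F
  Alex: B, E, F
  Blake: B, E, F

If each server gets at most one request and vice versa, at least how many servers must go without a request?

2

One maximum matching: Casey–C, Hana–E, Iris–B, Ravi–F.
The set {Hana, Iris, Ravi, Alex, Blake} has only 3 neighbours ({B, E, F}), so by Hall's theorem at most 4 of the 6 servers can be matched.
That matches 4 of the 6, leaving 2 unmatched; no matching can do better.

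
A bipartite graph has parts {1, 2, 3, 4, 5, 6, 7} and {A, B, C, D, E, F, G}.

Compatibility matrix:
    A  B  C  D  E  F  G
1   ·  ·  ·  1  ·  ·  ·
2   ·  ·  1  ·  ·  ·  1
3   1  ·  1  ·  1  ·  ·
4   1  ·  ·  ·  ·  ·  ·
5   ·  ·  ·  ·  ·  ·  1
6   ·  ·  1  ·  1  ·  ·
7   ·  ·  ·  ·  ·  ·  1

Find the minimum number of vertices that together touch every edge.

5

The 5 edges 1–D, 2–C, 3–E, 4–A, 5–G form a matching, so any vertex cover needs at least 5 vertices (one per matched edge).
Conversely {1, A, C, E, G} meets every edge and has exactly 5 vertices, so 5 is optimal.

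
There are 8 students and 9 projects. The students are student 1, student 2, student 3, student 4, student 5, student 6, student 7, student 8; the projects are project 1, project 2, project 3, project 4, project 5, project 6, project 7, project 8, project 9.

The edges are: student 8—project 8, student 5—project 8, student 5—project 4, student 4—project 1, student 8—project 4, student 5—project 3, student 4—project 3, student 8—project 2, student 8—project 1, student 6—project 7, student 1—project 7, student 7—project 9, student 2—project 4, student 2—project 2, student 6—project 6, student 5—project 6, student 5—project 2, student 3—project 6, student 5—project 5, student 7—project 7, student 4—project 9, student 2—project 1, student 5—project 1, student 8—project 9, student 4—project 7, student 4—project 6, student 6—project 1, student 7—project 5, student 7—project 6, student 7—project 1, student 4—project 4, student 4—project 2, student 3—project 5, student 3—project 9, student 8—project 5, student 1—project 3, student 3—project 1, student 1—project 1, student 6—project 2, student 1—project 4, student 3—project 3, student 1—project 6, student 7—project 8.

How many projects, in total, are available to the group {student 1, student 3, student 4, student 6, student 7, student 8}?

9

The union of neighbours of {student 1, student 3, student 4, student 6, student 7, student 8} is {project 1, project 2, project 3, project 4, project 5, project 6, project 7, project 8, project 9}, which has 9 elements.
Since |N(S)| = 9 ≥ |S| = 6, Hall's condition holds for this subset.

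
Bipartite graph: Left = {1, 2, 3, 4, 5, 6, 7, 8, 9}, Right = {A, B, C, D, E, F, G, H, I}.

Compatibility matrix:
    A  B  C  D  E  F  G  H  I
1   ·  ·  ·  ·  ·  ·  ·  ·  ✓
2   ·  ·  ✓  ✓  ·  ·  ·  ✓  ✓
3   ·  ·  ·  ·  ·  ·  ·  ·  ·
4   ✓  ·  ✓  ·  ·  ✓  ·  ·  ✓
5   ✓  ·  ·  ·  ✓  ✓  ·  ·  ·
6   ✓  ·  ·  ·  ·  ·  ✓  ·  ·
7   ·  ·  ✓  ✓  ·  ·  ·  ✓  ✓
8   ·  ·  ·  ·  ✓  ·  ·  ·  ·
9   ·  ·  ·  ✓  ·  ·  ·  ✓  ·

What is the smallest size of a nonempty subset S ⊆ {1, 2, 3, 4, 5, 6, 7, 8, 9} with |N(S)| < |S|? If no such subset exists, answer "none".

Take S = {3}. Its neighbourhood is {}, so |N(S)| = 0 < |S| = 1.

1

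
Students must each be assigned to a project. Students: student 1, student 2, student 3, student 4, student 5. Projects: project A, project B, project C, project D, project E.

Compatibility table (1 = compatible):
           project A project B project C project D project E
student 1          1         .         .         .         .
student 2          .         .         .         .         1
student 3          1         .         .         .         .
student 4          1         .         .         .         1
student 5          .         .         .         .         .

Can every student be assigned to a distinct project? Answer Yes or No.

The set {student 1, student 2, student 3, student 4, student 5} has only 2 neighbours ({project A, project E}), so by Hall's theorem at most 2 of the 5 students can be matched.
Hence no matching covers every student.

No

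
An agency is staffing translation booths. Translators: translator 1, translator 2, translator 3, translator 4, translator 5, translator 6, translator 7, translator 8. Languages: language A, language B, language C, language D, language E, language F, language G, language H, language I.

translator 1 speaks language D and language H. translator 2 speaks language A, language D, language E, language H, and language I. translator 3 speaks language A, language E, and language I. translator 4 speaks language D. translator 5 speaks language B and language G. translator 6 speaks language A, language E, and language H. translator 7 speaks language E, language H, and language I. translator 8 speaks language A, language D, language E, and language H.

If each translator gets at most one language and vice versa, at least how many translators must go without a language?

One maximum matching: translator 1-language H, translator 2-language E, translator 3-language I, translator 4-language D, translator 5-language B, translator 6-language A.
The set {translator 1, translator 2, translator 3, translator 4, translator 6, translator 7, translator 8} has only 5 neighbours ({language A, language D, language E, language H, language I}), so by Hall's theorem at most 6 of the 8 translators can be matched.
That matches 6 of the 8, leaving 2 unmatched; no matching can do better.

2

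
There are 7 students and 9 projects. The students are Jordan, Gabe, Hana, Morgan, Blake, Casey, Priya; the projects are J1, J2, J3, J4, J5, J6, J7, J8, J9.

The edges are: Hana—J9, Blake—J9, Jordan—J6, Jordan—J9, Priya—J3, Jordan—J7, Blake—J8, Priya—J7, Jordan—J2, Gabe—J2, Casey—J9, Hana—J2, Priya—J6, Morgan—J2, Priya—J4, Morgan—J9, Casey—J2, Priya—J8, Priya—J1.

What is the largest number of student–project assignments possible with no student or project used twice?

5

One maximum matching: Jordan→J7, Gabe→J2, Hana→J9, Blake→J8, Priya→J6.
The set {Gabe, Hana, Morgan, Casey} has only 2 neighbours ({J2, J9}), so by Hall's theorem at most 5 of the 7 students can be matched.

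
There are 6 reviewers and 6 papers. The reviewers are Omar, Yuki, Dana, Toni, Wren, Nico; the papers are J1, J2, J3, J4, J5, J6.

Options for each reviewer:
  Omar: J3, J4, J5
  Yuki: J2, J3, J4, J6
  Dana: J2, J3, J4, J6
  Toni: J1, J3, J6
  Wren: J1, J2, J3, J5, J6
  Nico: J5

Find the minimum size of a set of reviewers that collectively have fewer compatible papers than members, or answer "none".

none

A matching saturating every reviewer exists, for instance Omar→J3, Yuki→J4, Dana→J6, Toni→J1, Wren→J2, Nico→J5.
By Hall's marriage theorem, this means |N(S)| ≥ |S| for every subset S, so no violating subset exists.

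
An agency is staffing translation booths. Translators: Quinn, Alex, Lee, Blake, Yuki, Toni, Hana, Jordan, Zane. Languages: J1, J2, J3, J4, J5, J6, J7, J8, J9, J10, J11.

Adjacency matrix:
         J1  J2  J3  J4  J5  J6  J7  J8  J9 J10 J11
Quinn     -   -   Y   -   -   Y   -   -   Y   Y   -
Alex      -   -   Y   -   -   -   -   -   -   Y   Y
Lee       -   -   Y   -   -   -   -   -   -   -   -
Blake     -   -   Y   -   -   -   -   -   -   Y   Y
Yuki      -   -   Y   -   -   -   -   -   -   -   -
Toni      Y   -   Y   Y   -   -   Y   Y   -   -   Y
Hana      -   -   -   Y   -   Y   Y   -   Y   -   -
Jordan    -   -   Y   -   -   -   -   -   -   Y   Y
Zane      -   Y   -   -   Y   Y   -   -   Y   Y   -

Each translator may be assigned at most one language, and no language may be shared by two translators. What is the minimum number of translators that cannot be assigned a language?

2

A valid assignment of size 7: Quinn–J9, Alex–J11, Lee–J3, Blake–J10, Toni–J1, Hana–J7, Zane–J6.
The set {Alex, Lee, Blake, Yuki, Jordan} has only 3 neighbours ({J10, J11, J3}), so by Hall's theorem at most 7 of the 9 translators can be matched.
That matches 7 of the 9, leaving 2 unmatched; no matching can do better.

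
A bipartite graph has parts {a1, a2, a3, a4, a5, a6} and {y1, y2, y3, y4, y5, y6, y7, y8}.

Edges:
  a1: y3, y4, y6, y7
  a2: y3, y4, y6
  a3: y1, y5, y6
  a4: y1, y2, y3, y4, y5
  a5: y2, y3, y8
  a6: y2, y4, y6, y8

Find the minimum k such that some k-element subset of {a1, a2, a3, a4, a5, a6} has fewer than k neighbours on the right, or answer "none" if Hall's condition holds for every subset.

none

A matching saturating every left vertex exists, for instance a1→y4, a2→y6, a3→y5, a4→y1, a5→y3, a6→y8.
By Hall's marriage theorem, this means |N(S)| ≥ |S| for every subset S, so no violating subset exists.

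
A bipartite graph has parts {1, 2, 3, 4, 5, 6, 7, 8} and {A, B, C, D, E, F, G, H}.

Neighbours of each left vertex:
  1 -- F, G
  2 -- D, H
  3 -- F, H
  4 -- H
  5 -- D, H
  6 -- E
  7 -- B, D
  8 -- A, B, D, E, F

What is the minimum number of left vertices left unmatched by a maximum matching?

One maximum matching: 1-G, 2-D, 3-F, 4-H, 6-E, 7-B, 8-A.
The set {2, 4, 5} has only 2 neighbours ({D, H}), so by Hall's theorem at most 7 of the 8 left vertices can be matched.
That matches 7 of the 8, leaving 1 unmatched; no matching can do better.

1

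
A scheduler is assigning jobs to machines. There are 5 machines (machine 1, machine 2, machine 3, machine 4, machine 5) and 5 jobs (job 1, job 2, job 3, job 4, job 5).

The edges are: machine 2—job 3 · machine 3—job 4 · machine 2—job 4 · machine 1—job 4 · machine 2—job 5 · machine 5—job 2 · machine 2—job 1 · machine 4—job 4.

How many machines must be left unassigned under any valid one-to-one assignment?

2

For example, pair machine 1-job 4, machine 2-job 3, machine 5-job 2.
The set {machine 1, machine 3, machine 4} has only 1 neighbour ({job 4}), so by Hall's theorem at most 3 of the 5 machines can be matched.
That matches 3 of the 5, leaving 2 unmatched; no matching can do better.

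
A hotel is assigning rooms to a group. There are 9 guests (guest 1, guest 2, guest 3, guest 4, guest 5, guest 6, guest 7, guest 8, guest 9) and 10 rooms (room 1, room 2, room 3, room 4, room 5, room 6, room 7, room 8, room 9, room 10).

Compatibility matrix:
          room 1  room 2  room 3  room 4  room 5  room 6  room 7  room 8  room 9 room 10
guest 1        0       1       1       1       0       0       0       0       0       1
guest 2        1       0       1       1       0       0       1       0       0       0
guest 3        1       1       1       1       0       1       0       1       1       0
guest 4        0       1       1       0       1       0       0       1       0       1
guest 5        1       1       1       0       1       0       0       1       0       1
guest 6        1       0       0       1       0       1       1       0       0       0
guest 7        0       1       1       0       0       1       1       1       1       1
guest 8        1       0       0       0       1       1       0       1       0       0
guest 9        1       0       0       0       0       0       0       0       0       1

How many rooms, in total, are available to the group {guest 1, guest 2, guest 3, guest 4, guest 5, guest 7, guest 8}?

The union of neighbours of {guest 1, guest 2, guest 3, guest 4, guest 5, guest 7, guest 8} is {room 1, room 2, room 3, room 4, room 5, room 6, room 7, room 8, room 9, room 10}, which has 10 elements.
Since |N(S)| = 10 ≥ |S| = 7, Hall's condition holds for this subset.

10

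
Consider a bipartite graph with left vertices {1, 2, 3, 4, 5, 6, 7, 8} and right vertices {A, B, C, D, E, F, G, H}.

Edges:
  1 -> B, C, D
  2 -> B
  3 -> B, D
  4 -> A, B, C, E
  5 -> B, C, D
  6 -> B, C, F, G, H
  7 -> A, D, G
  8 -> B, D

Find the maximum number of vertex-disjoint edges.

6

One maximum matching: 1→C, 2→B, 3→D, 4→E, 6→H, 7→G.
The set {1, 2, 3, 5, 8} has only 3 neighbours ({B, C, D}), so by Hall's theorem at most 6 of the 8 left vertices can be matched.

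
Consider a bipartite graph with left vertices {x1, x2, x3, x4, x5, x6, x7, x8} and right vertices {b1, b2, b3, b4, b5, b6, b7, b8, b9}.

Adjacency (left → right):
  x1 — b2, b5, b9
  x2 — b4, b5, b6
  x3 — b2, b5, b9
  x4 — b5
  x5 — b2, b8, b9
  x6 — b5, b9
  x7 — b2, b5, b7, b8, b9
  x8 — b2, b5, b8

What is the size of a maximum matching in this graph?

For example, pair x1–b9, x2–b6, x3–b2, x4–b5, x5–b8, x7–b7.
The set {x1, x3, x4, x5, x6, x8} has only 4 neighbours ({b2, b5, b8, b9}), so by Hall's theorem at most 6 of the 8 left vertices can be matched.

6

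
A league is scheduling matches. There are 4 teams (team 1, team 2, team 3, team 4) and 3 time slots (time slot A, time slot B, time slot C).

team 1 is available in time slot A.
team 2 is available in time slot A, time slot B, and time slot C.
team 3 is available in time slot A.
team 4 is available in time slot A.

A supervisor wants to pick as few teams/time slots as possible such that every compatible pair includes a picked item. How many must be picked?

A maximum matching has 2 edges (e.g. team 1–time slot A, team 2–time slot B).
By König's theorem the minimum vertex cover has the same size. One such cover is {team 2, time slot A}.

2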